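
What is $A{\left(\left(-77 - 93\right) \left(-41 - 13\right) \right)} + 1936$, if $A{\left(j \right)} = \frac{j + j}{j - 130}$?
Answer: $\frac{1753916}{905} \approx 1938.0$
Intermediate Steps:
$A{\left(j \right)} = \frac{2 j}{-130 + j}$
$A{\left(\left(-77 - 93\right) \left(-41 - 13\right) \right)} + 1936 = \frac{2 \left(-77 - 93\right) \left(-41 - 13\right)}{-130 + \left(-77 - 93\right) \left(-41 - 13\right)} + 1936 = \frac{2 \left(\left(-170\right) \left(-54\right)\right)}{-130 - -9180} + 1936 = 2 \cdot 9180 \frac{1}{-130 + 9180} + 1936 = 2 \cdot 9180 \cdot \frac{1}{9050} + 1936 = \frac{1836}{905} + 1936 = \frac{1753916}{905}$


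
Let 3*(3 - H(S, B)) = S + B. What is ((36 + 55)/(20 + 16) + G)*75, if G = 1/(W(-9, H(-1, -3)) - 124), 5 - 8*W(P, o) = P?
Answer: 369625/1956 ≈ 188.97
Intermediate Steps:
H(S, B) = 3 - B/3 - S/3 (H(S, B) = 3 - (S + B)/3 = 3 - (B + S)/3 = 3 + (-B/3 - S/3) = 3 - B/3 - S/3)
W(P, o) = 5/8 - P/8
G = -4/489 (G = 1/((5/8 - ⅛*(-9)) - 124) = 1/((5/8 + 9/8) - 124) = 1/(7/4 - 124) = 1/(-489/4) = -4/489 ≈ -0.0081800)
((36 + 55)/(20 + 16) + G)*75 = ((36 + 55)/(20 + 16) - 4/489)*75 = (91/36 - 4/489)*75 = (14785/5868)*75 = 369625/1956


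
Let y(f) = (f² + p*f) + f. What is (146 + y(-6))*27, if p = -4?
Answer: 5400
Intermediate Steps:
y(f) = f² - 3*f (y(f) = (f² - 4*f) + f = f² - 3*f)
(146 + y(-6))*27 = (146 - 6*(-3 - 6))*27 = (146 - 6*(-9))*27 = (146 + 54)*27 = 200*27 = 5400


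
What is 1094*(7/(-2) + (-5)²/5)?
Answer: 1641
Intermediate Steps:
1094*(7/(-2) + (-5)²/5) = 1094*(7*(-½) + 25*(⅕)) = 1094*(-7/2 + 5) = 1094*(3/2) = 1641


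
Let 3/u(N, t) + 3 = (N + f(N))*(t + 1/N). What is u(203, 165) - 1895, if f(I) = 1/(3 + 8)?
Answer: -141790269976/74823365 ≈ -1895.0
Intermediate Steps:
f(I) = 1/11
u(N, t) = 3/(-3 + (1/11 + N)*(t + 1/N)) (u(N, t) = 3/(-3 + (N + 1/11)*(t + 1/N)) = 3/(-3 + (1/11 + N)*(t + 1/N)))
u(203, 165) - 1895 = 33*203/(1 - 22*203 + 203*165 + 11*165*203²) - 1895 = 33*203/(1 - 4466 + 33495 + 11*165*41209) - 1895 = 33*203/(1 - 4466 + 33495 + 74794335) - 1895 = 33*203/74823365 - 1895 = 33*203*(1/74823365) - 1895 = 6699/74823365 - 1895 = -141790269976/74823365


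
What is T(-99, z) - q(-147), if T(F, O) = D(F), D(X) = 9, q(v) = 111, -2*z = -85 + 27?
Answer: -102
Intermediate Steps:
z = 29 (z = -(-85 + 27)/2 = -1/2*(-58) = 29)
T(F, O) = 9
T(-99, z) - q(-147) = 9 - 1*111 = 9 - 111 = -102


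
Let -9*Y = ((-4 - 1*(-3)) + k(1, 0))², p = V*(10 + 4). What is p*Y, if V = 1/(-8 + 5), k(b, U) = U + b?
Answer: 0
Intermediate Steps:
V = -⅓ (V = 1/(-3) = -⅓ ≈ -0.33333)
p = -14/3 (p = -(10 + 4)/3 = -⅓*14 = -14/3 ≈ -4.6667)
Y = 0 (Y = -((-4 - 1*(-3)) + (0 + 1))²/9 = -((-4 + 3) + 1)²/9 = -(-1 + 1)²/9 = -⅑*0² = -⅑*0 = 0)
p*Y = -14/3*0 = 0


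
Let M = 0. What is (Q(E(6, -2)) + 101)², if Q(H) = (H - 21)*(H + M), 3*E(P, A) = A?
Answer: 1079521/81 ≈ 13327.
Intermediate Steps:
E(P, A) = A/3
Q(H) = H*(-21 + H) (Q(H) = (H - 21)*(H + 0) = (-21 + H)*H = H*(-21 + H))
(Q(E(6, -2)) + 101)² = (((⅓)*(-2))*(-21 + (⅓)*(-2)) + 101)² = (-2*(-21 - ⅔)/3 + 101)² = (-⅔*(-65/3) + 101)² = (130/9 + 101)² = (1039/9)² = 1079521/81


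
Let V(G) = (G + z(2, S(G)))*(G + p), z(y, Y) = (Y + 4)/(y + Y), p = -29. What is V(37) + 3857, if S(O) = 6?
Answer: 4163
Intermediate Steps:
z(y, Y) = (4 + Y)/(Y + y)
V(G) = (-29 + G)*(5/4 + G) (V(G) = (G + (4 + 6)/(6 + 2))*(G - 29) = (G + 10/8)*(-29 + G) = (G + (⅛)*10)*(-29 + G) = (G + 5/4)*(-29 + G) = (5/4 + G)*(-29 + G) = (-29 + G)*(5/4 + G))
V(37) + 3857 = (-145/4 + 37² - 111/4*37) + 3857 = (-145/4 + 1369 - 4107/4) + 3857 = 306 + 3857 = 4163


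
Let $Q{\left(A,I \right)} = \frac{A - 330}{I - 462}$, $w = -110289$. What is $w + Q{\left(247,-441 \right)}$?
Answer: $- \frac{99590884}{903} \approx -1.1029 \cdot 10^{5}$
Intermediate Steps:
$Q{\left(A,I \right)} = \frac{-330 + A}{-462 + I}$
$w + Q{\left(247,-441 \right)} = -110289 + \frac{-330 + 247}{-462 - 441} = -110289 + \frac{1}{-903} \left(-83\right) = -110289 - - \frac{83}{903} = -110289 + \frac{83}{903} = - \frac{99590884}{903}$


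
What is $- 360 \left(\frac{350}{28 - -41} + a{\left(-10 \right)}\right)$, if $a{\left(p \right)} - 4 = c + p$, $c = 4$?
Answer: $- \frac{25440}{23} \approx -1106.1$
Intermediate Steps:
$a{\left(p \right)} = 8 + p$ ($a{\left(p \right)} = 4 + \left(4 + p\right) = 8 + p$)
$- 360 \left(\frac{350}{28 - -41} + a{\left(-10 \right)}\right) = - 360 \left(\frac{350}{28 - -41} + \left(8 - 10\right)\right) = - 360 \left(\frac{350}{28 + 41} - 2\right) = - 360 \left(\frac{350}{69} - 2\right) = \left(-360\right) \frac{212}{69} = - \frac{25440}{23}$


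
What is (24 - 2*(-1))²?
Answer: 676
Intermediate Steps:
(24 - 2*(-1))² = (24 + 2)² = 26² = 676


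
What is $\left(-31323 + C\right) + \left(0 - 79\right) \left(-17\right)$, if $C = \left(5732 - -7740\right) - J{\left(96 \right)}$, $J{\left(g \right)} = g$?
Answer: $-16604$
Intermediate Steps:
$C = 13376$ ($C = \left(5732 - -7740\right) - 96 = \left(5732 + 7740\right) - 96 = 13472 - 96 = 13376$)
$\left(-31323 + C\right) + \left(0 - 79\right) \left(-17\right) = \left(-31323 + 13376\right) + \left(0 - 79\right) \left(-17\right) = -17947 + \left(0 - 79\right) \left(-17\right) = -17947 - -1343 = -17947 + 1343 = -16604$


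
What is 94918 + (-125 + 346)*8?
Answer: 96686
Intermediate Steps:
94918 + (-125 + 346)*8 = 94918 + 221*8 = 94918 + 1768 = 96686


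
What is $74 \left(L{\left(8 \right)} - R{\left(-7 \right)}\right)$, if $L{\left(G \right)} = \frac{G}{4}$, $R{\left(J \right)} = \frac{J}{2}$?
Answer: $407$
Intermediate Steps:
$R{\left(J \right)} = \frac{J}{2}$ ($R{\left(J \right)} = J \frac{1}{2} = \frac{J}{2}$)
$L{\left(G \right)} = \frac{G}{4}$ ($L{\left(G \right)} = G \frac{1}{4} = \frac{G}{4}$)
$74 \left(L{\left(8 \right)} - R{\left(-7 \right)}\right) = 74 \left(\frac{1}{4} \cdot 8 - \frac{1}{2} \left(-7\right)\right) = 74 \left(2 - - \frac{7}{2}\right) = 74 \left(2 + \frac{7}{2}\right) = 74 \cdot \frac{11}{2} = 407$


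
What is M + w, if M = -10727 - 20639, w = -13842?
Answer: -45208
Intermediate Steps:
M = -31366
M + w = -31366 - 13842 = -45208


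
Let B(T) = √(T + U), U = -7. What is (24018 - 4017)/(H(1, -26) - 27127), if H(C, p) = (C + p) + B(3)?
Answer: -135766788/184307777 - 20001*I/368615554 ≈ -0.73663 - 5.426e-5*I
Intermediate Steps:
B(T) = √(-7 + T) (B(T) = √(T - 7) = √(-7 + T))
H(C, p) = C + p + 2*I (H(C, p) = (C + p) + √(-7 + 3) = (C + p) + √(-4) = (C + p) + 2*I = C + p + 2*I)
(24018 - 4017)/(H(1, -26) - 27127) = (24018 - 4017)/((1 - 26 + 2*I) - 27127) = 20001/((-25 + 2*I) - 27127) = 20001/(-27152 + 2*I) = 20001*((-27152 - 2*I)/737231108) = 20001*(-27152 - 2*I)/737231108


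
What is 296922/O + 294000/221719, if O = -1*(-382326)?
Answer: 29706182153/14128156399 ≈ 2.1026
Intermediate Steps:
O = 382326
296922/O + 294000/221719 = 296922/382326 + 294000/221719 = 296922*(1/382326) + 294000*(1/221719) = 49487/63721 + 294000/221719 = 29706182153/14128156399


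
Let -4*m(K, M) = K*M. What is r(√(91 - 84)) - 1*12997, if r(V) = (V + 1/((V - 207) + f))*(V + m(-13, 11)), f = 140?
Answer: -77631443/5976 + 213505*√7/5976 ≈ -12896.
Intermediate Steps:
m(K, M) = -K*M/4
r(V) = (143/4 + V)*(V + 1/(-67 + V)) (r(V) = (V + 1/((V - 207) + 140))*(V - ¼*(-13)*11) = (V + 1/((-207 + V) + 140))*(V + 143/4) = (V + 1/(-67 + V))*(143/4 + V) = (143/4 + V)*(V + 1/(-67 + V)))
r(√(91 - 84)) - 1*12997 = (143 - 9577*√(91 - 84) - 125*(√(91 - 84))² + 4*(√(91 - 84))³)/(4*(-67 + √(91 - 84))) - 1*12997 = (143 - 9577*√7 - 125*(√7)² + 4*(√7)³)/(4*(-67 + √7)) - 12997 = (143 - 9577*√7 - 125*7 + 4*(7*√7))/(4*(-67 + √7)) - 12997 = (143 - 9577*√7 - 875 + 28*√7)/(4*(-67 + √7)) - 12997 = (-732 - 9549*√7)/(4*(-67 + √7)) - 12997 = -12997 + (-732 - 9549*√7)/(4*(-67 + √7))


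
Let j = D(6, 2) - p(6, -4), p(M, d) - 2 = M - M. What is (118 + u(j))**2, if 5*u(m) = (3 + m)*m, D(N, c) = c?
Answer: 13924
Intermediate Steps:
p(M, d) = 2 (p(M, d) = 2 + (M - M) = 2 + 0 = 2)
j = 0 (j = 2 - 1*2 = 2 - 2 = 0)
u(m) = m*(3 + m)/5 (u(m) = ((3 + m)*m)/5 = (m*(3 + m))/5 = m*(3 + m)/5)
(118 + u(j))**2 = (118 + (1/5)*0*(3 + 0))**2 = (118 + (1/5)*0*3)**2 = (118 + 0)**2 = 118**2 = 13924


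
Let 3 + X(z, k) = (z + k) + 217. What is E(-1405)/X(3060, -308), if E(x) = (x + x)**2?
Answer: 3948050/1483 ≈ 2662.2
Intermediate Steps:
E(x) = 4*x**2 (E(x) = (2*x)**2 = 4*x**2)
X(z, k) = 214 + k + z (X(z, k) = -3 + ((z + k) + 217) = -3 + ((k + z) + 217) = -3 + (217 + k + z) = 214 + k + z)
E(-1405)/X(3060, -308) = (4*(-1405)**2)/(214 - 308 + 3060) = (4*1974025)/2966 = 7896100*(1/2966) = 3948050/1483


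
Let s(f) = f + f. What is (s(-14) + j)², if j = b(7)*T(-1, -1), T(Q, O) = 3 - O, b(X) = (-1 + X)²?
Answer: 13456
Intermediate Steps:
s(f) = 2*f
j = 144 (j = (-1 + 7)²*(3 - 1*(-1)) = 6²*(3 + 1) = 36*4 = 144)
(s(-14) + j)² = (2*(-14) + 144)² = (-28 + 144)² = 116² = 13456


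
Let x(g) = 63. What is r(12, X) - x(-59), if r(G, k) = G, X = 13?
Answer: -51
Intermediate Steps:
r(12, X) - x(-59) = 12 - 1*63 = 12 - 63 = -51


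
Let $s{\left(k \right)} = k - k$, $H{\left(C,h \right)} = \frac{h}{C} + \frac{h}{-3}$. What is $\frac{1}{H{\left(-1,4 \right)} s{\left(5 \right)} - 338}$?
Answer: $- \frac{1}{338} \approx -0.0029586$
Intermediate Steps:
$H{\left(C,h \right)} = - \frac{h}{3} + \frac{h}{C}$ ($H{\left(C,h \right)} = \frac{h}{C} + h \left(- \frac{1}{3}\right) = \frac{h}{C} - \frac{h}{3} = - \frac{h}{3} + \frac{h}{C}$)
$s{\left(k \right)} = 0$
$\frac{1}{H{\left(-1,4 \right)} s{\left(5 \right)} - 338} = \frac{1}{\left(\left(- \frac{1}{3}\right) 4 + \frac{4}{-1}\right) 0 - 338} = \frac{1}{\left(- \frac{4}{3} + 4 \left(-1\right)\right) 0 - 338} = \frac{1}{\left(- \frac{4}{3} - 4\right) 0 - 338} = \frac{1}{\left(- \frac{16}{3}\right) 0 - 338} = \frac{1}{0 - 338} = \frac{1}{-338} = - \frac{1}{338}$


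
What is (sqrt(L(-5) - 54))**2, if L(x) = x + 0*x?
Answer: -59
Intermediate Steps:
L(x) = x (L(x) = x + 0 = x)
(sqrt(L(-5) - 54))**2 = (sqrt(-5 - 54))**2 = (sqrt(-59))**2 = (I*sqrt(59))**2 = -59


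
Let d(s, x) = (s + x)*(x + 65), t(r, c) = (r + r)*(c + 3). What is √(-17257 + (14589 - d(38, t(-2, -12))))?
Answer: I*√10142 ≈ 100.71*I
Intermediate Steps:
t(r, c) = 2*r*(3 + c) (t(r, c) = (2*r)*(3 + c) = 2*r*(3 + c))
d(s, x) = (65 + x)*(s + x) (d(s, x) = (s + x)*(65 + x) = (65 + x)*(s + x))
√(-17257 + (14589 - d(38, t(-2, -12)))) = √(-17257 + (14589 - ((2*(-2)*(3 - 12))² + 65*38 + 65*(2*(-2)*(3 - 12)) + 38*(2*(-2)*(3 - 12))))) = √(-17257 + (14589 - ((2*(-2)*(-9))² + 2470 + 65*(2*(-2)*(-9)) + 38*(2*(-2)*(-9))))) = √(-17257 + (14589 - (36² + 2470 + 65*36 + 38*36))) = √(-17257 + (14589 - (1296 + 2470 + 2340 + 1368))) = √(-17257 + (14589 - 1*7474)) = √(-17257 + (14589 - 7474)) = √(-17257 + 7115) = √(-10142) = I*√10142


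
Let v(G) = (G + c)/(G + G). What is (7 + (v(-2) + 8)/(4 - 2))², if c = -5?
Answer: 9025/64 ≈ 141.02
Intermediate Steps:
v(G) = (-5 + G)/(2*G) (v(G) = (G - 5)/(G + G) = (-5 + G)/((2*G)) = (-5 + G)*(1/(2*G)) = (-5 + G)/(2*G))
(7 + (v(-2) + 8)/(4 - 2))² = (7 + ((½)*(-5 - 2)/(-2) + 8)/(4 - 2))² = (7 + ((½)*(-½)*(-7) + 8)/2)² = (7 + (7/4 + 8)*(½))² = (7 + (39/4)*(½))² = (7 + 39/8)² = (95/8)² = 9025/64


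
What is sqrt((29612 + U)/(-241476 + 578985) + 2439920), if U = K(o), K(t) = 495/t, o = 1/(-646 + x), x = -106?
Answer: 2*sqrt(7720467904766663)/112503 ≈ 1562.0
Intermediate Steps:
o = -1/752 (o = 1/(-646 - 106) = 1/(-752) = -1/752 ≈ -0.0013298)
U = -372240 (U = 495/(-1/752) = 495*(-752) = -372240)
sqrt((29612 + U)/(-241476 + 578985) + 2439920) = sqrt((29612 - 372240)/(-241476 + 578985) + 2439920) = sqrt(-342628/337509 + 2439920) = sqrt(823494616652/337509) = 2*sqrt(7720467904766663)/112503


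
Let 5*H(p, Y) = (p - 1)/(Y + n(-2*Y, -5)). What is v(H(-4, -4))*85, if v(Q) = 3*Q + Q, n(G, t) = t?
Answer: 340/9 ≈ 37.778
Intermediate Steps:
H(p, Y) = (-1 + p)/(5*(-5 + Y)) (H(p, Y) = ((p - 1)/(Y - 5))/5 = ((-1 + p)/(-5 + Y))/5 = (-1 + p)/(5*(-5 + Y)))
v(Q) = 4*Q
v(H(-4, -4))*85 = (4*((-1 - 4)/(5*(-5 - 4))))*85 = (4*((⅕)*(-5)/(-9)))*85 = (4*((⅕)*(-⅑)*(-5)))*85 = (4*(⅑))*85 = (4/9)*85 = 340/9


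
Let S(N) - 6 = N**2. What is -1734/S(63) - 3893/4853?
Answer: -7963259/6430225 ≈ -1.2384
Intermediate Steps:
S(N) = 6 + N**2
-1734/S(63) - 3893/4853 = -1734/(6 + 63**2) - 3893/4853 = -1734/(6 + 3969) - 3893*1/4853 = -1734/3975 - 3893/4853 = -1734*1/3975 - 3893/4853 = -578/1325 - 3893/4853 = -7963259/6430225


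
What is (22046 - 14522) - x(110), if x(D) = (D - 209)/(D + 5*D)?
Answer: 150483/20 ≈ 7524.1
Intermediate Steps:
x(D) = (-209 + D)/(6*D) (x(D) = (-209 + D)/((6*D)) = (-209 + D)*(1/(6*D)) = (-209 + D)/(6*D))
(22046 - 14522) - x(110) = (22046 - 14522) - (-209 + 110)/(6*110) = 7524 - (-99)/(6*110) = 7524 - 1*(-3/20) = 7524 + 3/20 = 150483/20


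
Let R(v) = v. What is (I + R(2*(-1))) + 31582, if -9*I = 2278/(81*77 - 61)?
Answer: 877670221/27792 ≈ 31580.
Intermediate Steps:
I = -1139/27792 (I = -2278/(9*(81*77 - 61)) = -2278/(9*(6237 - 61)) = -2278/(9*6176) = -⅑*1139/3088 = -1139/27792 ≈ -0.040983)
(I + R(2*(-1))) + 31582 = (-1139/27792 + 2*(-1)) + 31582 = (-1139/27792 - 2) + 31582 = -56723/27792 + 31582 = 877670221/27792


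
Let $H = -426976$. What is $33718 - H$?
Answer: $460694$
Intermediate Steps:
$33718 - H = 33718 - -426976 = 33718 + 426976 = 460694$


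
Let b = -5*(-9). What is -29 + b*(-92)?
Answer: -4169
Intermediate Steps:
b = 45
-29 + b*(-92) = -29 + 45*(-92) = -29 - 4140 = -4169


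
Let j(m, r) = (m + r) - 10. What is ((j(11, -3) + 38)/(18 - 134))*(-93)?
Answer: 837/29 ≈ 28.862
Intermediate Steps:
j(m, r) = -10 + m + r
((j(11, -3) + 38)/(18 - 134))*(-93) = (((-10 + 11 - 3) + 38)/(18 - 134))*(-93) = ((-2 + 38)/(-116))*(-93) = (36*(-1/116))*(-93) = -9/29*(-93) = 837/29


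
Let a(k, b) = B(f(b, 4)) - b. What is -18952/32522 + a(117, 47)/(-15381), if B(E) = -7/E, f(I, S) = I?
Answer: -296270972/511095249 ≈ -0.57968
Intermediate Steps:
a(k, b) = -b - 7/b (a(k, b) = -7/b - b = -b - 7/b)
-18952/32522 + a(117, 47)/(-15381) = -18952/32522 + (-1*47 - 7/47)/(-15381) = -18952*1/32522 + (-47 - 7*1/47)*(-1/15381) = -412/707 + (-47 - 7/47)*(-1/15381) = -412/707 - 2216/47*(-1/15381) = -412/707 + 2216/722907 = -296270972/511095249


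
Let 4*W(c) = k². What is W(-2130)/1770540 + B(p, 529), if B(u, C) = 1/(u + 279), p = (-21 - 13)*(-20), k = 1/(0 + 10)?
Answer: 708216959/679179144000 ≈ 0.0010428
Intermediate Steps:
k = ⅒ (k = 1/10 = ⅒ ≈ 0.10000)
W(c) = 1/400 (W(c) = (⅒)²/4 = (¼)*(1/100) = 1/400)
p = 680 (p = -34*(-20) = 680)
B(u, C) = 1/(279 + u)
W(-2130)/1770540 + B(p, 529) = (1/400)/1770540 + 1/(279 + 680) = (1/400)*(1/1770540) + 1/959 = 1/708216000 + 1/959 = 708216959/679179144000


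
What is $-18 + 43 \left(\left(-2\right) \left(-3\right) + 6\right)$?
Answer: $498$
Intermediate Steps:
$-18 + 43 \left(\left(-2\right) \left(-3\right) + 6\right) = -18 + 43 \left(6 + 6\right) = -18 + 43 \cdot 12 = -18 + 516 = 498$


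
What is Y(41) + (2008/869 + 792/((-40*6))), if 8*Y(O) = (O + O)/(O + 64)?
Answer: -65089/72996 ≈ -0.89168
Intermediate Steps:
Y(O) = O/(4*(64 + O)) (Y(O) = ((O + O)/(O + 64))/8 = ((2*O)/(64 + O))/8 = (2*O/(64 + O))/8 = O/(4*(64 + O)))
Y(41) + (2008/869 + 792/((-40*6))) = (1/4)*41/(64 + 41) + (2008/869 + 792/((-40*6))) = (1/4)*41/105 + (2008*(1/869) + 792/(-240)) = (1/4)*41*(1/105) + (2008/869 + 792*(-1/240)) = 41/420 + (2008/869 - 33/10) = 41/420 - 8597/8690 = -65089/72996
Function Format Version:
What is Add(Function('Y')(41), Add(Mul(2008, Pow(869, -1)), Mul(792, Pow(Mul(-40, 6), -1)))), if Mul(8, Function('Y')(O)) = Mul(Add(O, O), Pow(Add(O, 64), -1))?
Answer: Rational(-65089, 72996) ≈ -0.89168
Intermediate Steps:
Function('Y')(O) = Mul(Rational(1, 4), O, Pow(Add(64, O), -1)) (Function('Y')(O) = Mul(Rational(1, 8), Mul(Add(O, O), Pow(Add(O, 64), -1))) = Mul(Rational(1, 8), Mul(Mul(2, O), Pow(Add(64, O), -1))) = Mul(Rational(1, 8), Mul(2, O, Pow(Add(64, O), -1))) = Mul(Rational(1, 4), O, Pow(Add(64, O), -1)))
Add(Function('Y')(41), Add(Mul(2008, Pow(869, -1)), Mul(792, Pow(Mul(-40, 6), -1)))) = Add(Mul(Rational(1, 4), 41, Pow(Add(64, 41), -1)), Add(Mul(2008, Pow(869, -1)), Mul(792, Pow(Mul(-40, 6), -1)))) = Add(Mul(Rational(1, 4), 41, Pow(105, -1)), Add(Mul(2008, Rational(1, 869)), Mul(792, Pow(-240, -1)))) = Add(Mul(Rational(1, 4), 41, Rational(1, 105)), Add(Rational(2008, 869), Mul(792, Rational(-1, 240)))) = Add(Rational(41, 420), Add(Rational(2008, 869), Rational(-33, 10))) = Add(Rational(41, 420), Rational(-8597, 8690)) = Rational(-65089, 72996)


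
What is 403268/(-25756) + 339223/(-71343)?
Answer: -9376844128/459377577 ≈ -20.412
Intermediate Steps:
403268/(-25756) + 339223/(-71343) = 403268*(-1/25756) + 339223*(-1/71343) = -100817/6439 - 339223/71343 = -9376844128/459377577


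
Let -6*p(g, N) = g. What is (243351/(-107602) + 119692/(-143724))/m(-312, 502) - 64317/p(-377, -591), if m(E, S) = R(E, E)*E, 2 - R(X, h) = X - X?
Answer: -2469493075962461/2412538416288 ≈ -1023.6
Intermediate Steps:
R(X, h) = 2 (R(X, h) = 2 - (X - X) = 2 - 1*0 = 2 + 0 = 2)
m(E, S) = 2*E
p(g, N) = -g/6
(243351/(-107602) + 119692/(-143724))/m(-312, 502) - 64317/p(-377, -591) = (243351/(-107602) + 119692/(-143724))/((2*(-312))) - 64317/((-⅙*(-377))) = (243351*(-1/107602) + 119692*(-1/143724))/(-624) - 64317/377/6 = (-243351/107602 - 29923/35931)*(-1/624) - 64317*6/377 = -11963619427/3866247462*(-1/624) - 385902/377 = 11963619427/2412538416288 - 385902/377 = -2469493075962461/2412538416288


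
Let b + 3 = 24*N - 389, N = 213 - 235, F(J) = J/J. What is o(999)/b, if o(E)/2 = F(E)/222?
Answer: -1/102120 ≈ -9.7924e-6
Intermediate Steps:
F(J) = 1
N = -22
o(E) = 1/111 (o(E) = 2*(1/222) = 1/111)
b = -920 (b = -3 + (24*(-22) - 389) = -3 + (-528 - 389) = -3 - 917 = -920)
o(999)/b = (1/111)/(-920) = (1/111)*(-1/920) = -1/102120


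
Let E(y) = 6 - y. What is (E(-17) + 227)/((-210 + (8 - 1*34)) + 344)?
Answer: 125/54 ≈ 2.3148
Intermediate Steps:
(E(-17) + 227)/((-210 + (8 - 1*34)) + 344) = ((6 - 1*(-17)) + 227)/((-210 + (8 - 1*34)) + 344) = ((6 + 17) + 227)/((-210 + (8 - 34)) + 344) = (23 + 227)/((-210 - 26) + 344) = 250/(-236 + 344) = 250/108 = 250*(1/108) = 125/54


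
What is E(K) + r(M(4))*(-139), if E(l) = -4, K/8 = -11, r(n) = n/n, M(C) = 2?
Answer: -143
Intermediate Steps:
r(n) = 1
K = -88 (K = 8*(-11) = -88)
E(K) + r(M(4))*(-139) = -4 + 1*(-139) = -4 - 139 = -143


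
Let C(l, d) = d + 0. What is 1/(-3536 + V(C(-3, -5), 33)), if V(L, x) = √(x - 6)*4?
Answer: -221/781429 - 3*√3/3125716 ≈ -0.00028448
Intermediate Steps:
C(l, d) = d
V(L, x) = 4*√(-6 + x) (V(L, x) = √(-6 + x)*4 = 4*√(-6 + x))
1/(-3536 + V(C(-3, -5), 33)) = 1/(-3536 + 4*√(-6 + 33)) = 1/(-3536 + 4*√27) = 1/(-3536 + 4*(3*√3)) = 1/(-3536 + 12*√3)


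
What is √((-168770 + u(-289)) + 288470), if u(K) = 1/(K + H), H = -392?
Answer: √55512191019/681 ≈ 345.98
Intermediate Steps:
u(K) = 1/(-392 + K) (u(K) = 1/(K - 392) = 1/(-392 + K))
√((-168770 + u(-289)) + 288470) = √((-168770 + 1/(-392 - 289)) + 288470) = √((-168770 + 1/(-681)) + 288470) = √((-168770 - 1/681) + 288470) = √(-114932371/681 + 288470) = √(81515699/681) = √55512191019/681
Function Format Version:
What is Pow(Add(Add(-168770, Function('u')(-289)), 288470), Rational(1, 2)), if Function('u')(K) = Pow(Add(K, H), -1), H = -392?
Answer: Mul(Rational(1, 681), Pow(55512191019, Rational(1, 2))) ≈ 345.98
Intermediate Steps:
Function('u')(K) = Pow(Add(-392, K), -1) (Function('u')(K) = Pow(Add(K, -392), -1) = Pow(Add(-392, K), -1))
Pow(Add(Add(-168770, Function('u')(-289)), 288470), Rational(1, 2)) = Pow(Add(Add(-168770, Pow(Add(-392, -289), -1)), 288470), Rational(1, 2)) = Pow(Add(Add(-168770, Pow(-681, -1)), 288470), Rational(1, 2)) = Pow(Add(Add(-168770, Rational(-1, 681)), 288470), Rational(1, 2)) = Pow(Add(Rational(-114932371, 681), 288470), Rational(1, 2)) = Pow(Rational(81515699, 681), Rational(1, 2)) = Mul(Rational(1, 681), Pow(55512191019, Rational(1, 2)))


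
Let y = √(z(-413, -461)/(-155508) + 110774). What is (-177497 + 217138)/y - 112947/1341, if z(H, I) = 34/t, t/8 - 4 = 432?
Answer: -37649/447 + 317128*√127308176396282157783/30042568126831 ≈ 34.878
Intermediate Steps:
t = 3488 (t = 32 + 8*432 = 32 + 3456 = 3488)
z(H, I) = 17/1744 (z(H, I) = 34/3488 = 34*(1/3488) = 17/1744)
y = √127308176396282157783/33900744 (y = √((17/1744)/(-155508) + 110774) = √((17/1744)*(-1/155508) + 110774) = √(-17/271205952 + 110774) = √(30042568126831/271205952) = √127308176396282157783/33900744 ≈ 332.83)
(-177497 + 217138)/y - 112947/1341 = (-177497 + 217138)/((√127308176396282157783/33900744)) - 112947/1341 = 39641*(8*√127308176396282157783/30042568126831) - 112947*1/1341 = 317128*√127308176396282157783/30042568126831 - 37649/447 = -37649/447 + 317128*√127308176396282157783/30042568126831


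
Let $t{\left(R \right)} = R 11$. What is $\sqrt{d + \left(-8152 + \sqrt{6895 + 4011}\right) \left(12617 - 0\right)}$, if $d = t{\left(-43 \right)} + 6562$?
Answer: $\sqrt{-102847695 + 12617 \sqrt{10906}} \approx 10076.0 i$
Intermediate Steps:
$t{\left(R \right)} = 11 R$
$d = 6089$ ($d = 11 \left(-43\right) + 6562 = -473 + 6562 = 6089$)
$\sqrt{d + \left(-8152 + \sqrt{6895 + 4011}\right) \left(12617 - 0\right)} = \sqrt{6089 + \left(-8152 + \sqrt{6895 + 4011}\right) \left(12617 - 0\right)} = \sqrt{6089 + \left(-8152 + \sqrt{10906}\right) \left(12617 + 0\right)} = \sqrt{6089 + \left(-8152 + \sqrt{10906}\right) 12617} = \sqrt{6089 - \left(102853784 - 12617 \sqrt{10906}\right)} = \sqrt{-102847695 + 12617 \sqrt{10906}}$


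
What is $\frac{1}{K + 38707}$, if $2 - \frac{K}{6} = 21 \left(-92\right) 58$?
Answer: $\frac{1}{711055} \approx 1.4064 \cdot 10^{-6}$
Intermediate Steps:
$K = 672348$ ($K = 12 - 6 \cdot 21 \left(-92\right) 58 = 12 - 6 \left(\left(-1932\right) 58\right) = 12 - -672336 = 12 + 672336 = 672348$)
$\frac{1}{K + 38707} = \frac{1}{672348 + 38707} = \frac{1}{711055}$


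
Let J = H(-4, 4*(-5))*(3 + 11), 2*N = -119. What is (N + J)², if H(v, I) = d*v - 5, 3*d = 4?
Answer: 1500625/36 ≈ 41684.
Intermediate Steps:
d = 4/3 (d = (⅓)*4 = 4/3 ≈ 1.3333)
H(v, I) = -5 + 4*v/3 (H(v, I) = 4*v/3 - 5 = -5 + 4*v/3)
N = -119/2 (N = (½)*(-119) = -119/2 ≈ -59.500)
J = -434/3 (J = (-5 + (4/3)*(-4))*(3 + 11) = (-5 - 16/3)*14 = -31/3*14 = -434/3 ≈ -144.67)
(N + J)² = (-119/2 - 434/3)² = (-1225/6)² = 1500625/36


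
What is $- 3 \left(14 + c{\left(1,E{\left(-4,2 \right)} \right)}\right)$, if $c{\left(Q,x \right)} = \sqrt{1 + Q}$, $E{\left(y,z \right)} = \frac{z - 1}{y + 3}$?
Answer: $-42 - 3 \sqrt{2} \approx -46.243$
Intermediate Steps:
$E{\left(y,z \right)} = \frac{-1 + z}{3 + y}$
$- 3 \left(14 + c{\left(1,E{\left(-4,2 \right)} \right)}\right) = - 3 \left(14 + \sqrt{1 + 1}\right) = - 3 \left(14 + \sqrt{2}\right) = -42 - 3 \sqrt{2}$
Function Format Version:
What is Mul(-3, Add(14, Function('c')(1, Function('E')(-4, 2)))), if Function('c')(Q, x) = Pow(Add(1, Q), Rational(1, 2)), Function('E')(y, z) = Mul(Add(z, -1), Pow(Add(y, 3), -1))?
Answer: Add(-42, Mul(-3, Pow(2, Rational(1, 2)))) ≈ -46.243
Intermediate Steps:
Function('E')(y, z) = Mul(Pow(Add(3, y), -1), Add(-1, z)) (Function('E')(y, z) = Mul(Add(-1, z), Pow(Add(3, y), -1)) = Mul(Pow(Add(3, y), -1), Add(-1, z)))
Mul(-3, Add(14, Function('c')(1, Function('E')(-4, 2)))) = Mul(-3, Add(14, Pow(Add(1, 1), Rational(1, 2)))) = Mul(-3, Add(14, Pow(2, Rational(1, 2)))) = Add(-42, Mul(-3, Pow(2, Rational(1, 2))))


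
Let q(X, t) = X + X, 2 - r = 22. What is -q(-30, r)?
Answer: 60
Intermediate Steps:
r = -20 (r = 2 - 1*22 = 2 - 22 = -20)
q(X, t) = 2*X
-q(-30, r) = -2*(-30) = -1*(-60) = 60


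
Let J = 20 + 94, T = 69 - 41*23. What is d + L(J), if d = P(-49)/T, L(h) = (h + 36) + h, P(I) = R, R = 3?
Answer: 230733/874 ≈ 264.00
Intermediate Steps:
P(I) = 3
T = -874 (T = 69 - 943 = -874)
J = 114
L(h) = 36 + 2*h (L(h) = (36 + h) + h = 36 + 2*h)
d = -3/874 (d = 3/(-874) = 3*(-1/874) = -3/874 ≈ -0.0034325)
d + L(J) = -3/874 + (36 + 2*114) = -3/874 + (36 + 228) = -3/874 + 264 = 230733/874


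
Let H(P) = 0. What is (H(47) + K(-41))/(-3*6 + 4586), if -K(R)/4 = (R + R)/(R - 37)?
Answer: -41/44538 ≈ -0.00092056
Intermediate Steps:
K(R) = -8*R/(-37 + R) (K(R) = -4*(R + R)/(R - 37) = -4*2*R/(-37 + R) = -8*R/(-37 + R))
(H(47) + K(-41))/(-3*6 + 4586) = (0 - 8*(-41)/(-37 - 41))/(-3*6 + 4586) = (0 - 8*(-41)/(-78))/(-18 + 4586) = (0 - 8*(-41)*(-1/78))/4568 = (0 - 164/39)*(1/4568) = -164/39*1/4568 = -41/44538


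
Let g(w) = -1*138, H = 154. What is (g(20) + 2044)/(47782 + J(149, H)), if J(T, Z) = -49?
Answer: 1906/47733 ≈ 0.039930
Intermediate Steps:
g(w) = -138
(g(20) + 2044)/(47782 + J(149, H)) = (-138 + 2044)/(47782 - 49) = 1906/47733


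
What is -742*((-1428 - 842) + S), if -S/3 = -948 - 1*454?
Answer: -1436512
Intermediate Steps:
S = 4206 (S = -3*(-948 - 1*454) = -3*(-948 - 454) = -3*(-1402) = 4206)
-742*((-1428 - 842) + S) = -742*((-1428 - 842) + 4206) = -742*(-2270 + 4206) = -742*1936 = -1436512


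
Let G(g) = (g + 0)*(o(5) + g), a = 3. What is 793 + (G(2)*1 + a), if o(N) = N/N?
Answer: 802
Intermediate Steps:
o(N) = 1
G(g) = g*(1 + g) (G(g) = (g + 0)*(1 + g) = g*(1 + g))
793 + (G(2)*1 + a) = 793 + ((2*(1 + 2))*1 + 3) = 793 + ((2*3)*1 + 3) = 793 + (6*1 + 3) = 793 + (6 + 3) = 793 + 9 = 802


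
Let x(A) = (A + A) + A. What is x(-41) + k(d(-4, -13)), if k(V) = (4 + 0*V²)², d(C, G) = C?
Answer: -107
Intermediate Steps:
x(A) = 3*A (x(A) = 2*A + A = 3*A)
k(V) = 16 (k(V) = (4 + 0)² = 4² = 16)
x(-41) + k(d(-4, -13)) = 3*(-41) + 16 = -123 + 16 = -107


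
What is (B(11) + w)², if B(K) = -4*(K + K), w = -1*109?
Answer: 38809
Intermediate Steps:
w = -109
B(K) = -8*K
(B(11) + w)² = (-8*11 - 109)² = (-88 - 109)² = (-197)² = 38809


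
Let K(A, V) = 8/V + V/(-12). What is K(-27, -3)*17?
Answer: -493/12 ≈ -41.083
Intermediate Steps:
K(A, V) = 8/V - V/12 (K(A, V) = 8/V + V*(-1/12) = 8/V - V/12)
K(-27, -3)*17 = (8/(-3) - 1/12*(-3))*17 = (8*(-⅓) + ¼)*17 = (-8/3 + ¼)*17 = -29/12*17 = -493/12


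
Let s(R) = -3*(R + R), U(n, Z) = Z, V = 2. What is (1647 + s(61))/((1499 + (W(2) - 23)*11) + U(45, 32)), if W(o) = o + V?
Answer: 1281/1322 ≈ 0.96899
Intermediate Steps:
W(o) = 2 + o (W(o) = o + 2 = 2 + o)
s(R) = -6*R
(1647 + s(61))/((1499 + (W(2) - 23)*11) + U(45, 32)) = (1647 - 6*61)/((1499 + ((2 + 2) - 23)*11) + 32) = (1647 - 366)/((1499 + (4 - 23)*11) + 32) = 1281/((1499 - 19*11) + 32) = 1281/((1499 - 209) + 32) = 1281/(1290 + 32) = 1281/1322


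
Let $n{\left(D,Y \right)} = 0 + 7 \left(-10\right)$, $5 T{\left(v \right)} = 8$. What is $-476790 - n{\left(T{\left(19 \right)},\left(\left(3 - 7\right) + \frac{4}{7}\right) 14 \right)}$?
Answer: $-476720$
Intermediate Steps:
$T{\left(v \right)} = \frac{8}{5}$ ($T{\left(v \right)} = \frac{1}{5} \cdot 8 = \frac{8}{5}$)
$n{\left(D,Y \right)} = -70$ ($n{\left(D,Y \right)} = 0 - 70 = -70$)
$-476790 - n{\left(T{\left(19 \right)},\left(\left(3 - 7\right) + \frac{4}{7}\right) 14 \right)} = -476790 - -70 = -476790 + 70 = -476720$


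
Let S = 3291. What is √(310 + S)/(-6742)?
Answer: -√3601/6742 ≈ -0.0089007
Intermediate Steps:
√(310 + S)/(-6742) = √(310 + 3291)/(-6742) = √3601*(-1/6742) = -√3601/6742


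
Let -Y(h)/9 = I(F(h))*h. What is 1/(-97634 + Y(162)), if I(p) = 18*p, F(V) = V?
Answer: -1/4349162 ≈ -2.2993e-7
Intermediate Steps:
Y(h) = -162*h² (Y(h) = -9*18*h*h = -162*h²)
1/(-97634 + Y(162)) = 1/(-97634 - 162*162²) = 1/(-97634 - 162*26244) = 1/(-97634 - 4251528) = 1/(-4349162) = -1/4349162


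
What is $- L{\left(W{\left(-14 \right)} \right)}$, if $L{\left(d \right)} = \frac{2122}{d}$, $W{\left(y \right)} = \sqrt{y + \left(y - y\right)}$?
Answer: $\frac{1061 i \sqrt{14}}{7} \approx 567.13 i$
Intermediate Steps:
$W{\left(y \right)} = \sqrt{y}$ ($W{\left(y \right)} = \sqrt{y + 0} = \sqrt{y}$)
$- L{\left(W{\left(-14 \right)} \right)} = - \frac{2122}{\sqrt{-14}} = - \frac{2122}{i \sqrt{14}} = - 2122 \left(- \frac{i \sqrt{14}}{14}\right) = - \frac{\left(-1061\right) i \sqrt{14}}{7} = \frac{1061 i \sqrt{14}}{7}$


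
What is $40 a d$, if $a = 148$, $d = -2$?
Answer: $-11840$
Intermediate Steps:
$40 a d = 40 \cdot 148 \left(-2\right) = 5920 \left(-2\right) = -11840$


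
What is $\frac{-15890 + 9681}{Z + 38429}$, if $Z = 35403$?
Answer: $- \frac{6209}{73832} \approx -0.084096$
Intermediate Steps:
$\frac{-15890 + 9681}{Z + 38429} = \frac{-15890 + 9681}{35403 + 38429} = - \frac{6209}{73832}$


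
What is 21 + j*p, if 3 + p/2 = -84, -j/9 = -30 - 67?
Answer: -151881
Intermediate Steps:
j = 873 (j = -9*(-30 - 67) = -9*(-97) = 873)
p = -174 (p = -6 + 2*(-84) = -6 - 168 = -174)
21 + j*p = 21 + 873*(-174) = 21 - 151902 = -151881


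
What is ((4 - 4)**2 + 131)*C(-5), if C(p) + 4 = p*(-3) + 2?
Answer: 1703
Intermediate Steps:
C(p) = -2 - 3*p (C(p) = -4 + (p*(-3) + 2) = -4 + (-3*p + 2) = -4 + (2 - 3*p) = -2 - 3*p)
((4 - 4)**2 + 131)*C(-5) = ((4 - 4)**2 + 131)*(-2 - 3*(-5)) = (0**2 + 131)*(-2 + 15) = (0 + 131)*13 = 131*13 = 1703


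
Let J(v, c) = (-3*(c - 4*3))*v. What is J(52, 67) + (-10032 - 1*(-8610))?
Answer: -10002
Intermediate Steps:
J(v, c) = v*(36 - 3*c) (J(v, c) = (-3*(c - 12))*v = (-3*(-12 + c))*v = (36 - 3*c)*v = v*(36 - 3*c))
J(52, 67) + (-10032 - 1*(-8610)) = 3*52*(12 - 1*67) + (-10032 - 1*(-8610)) = 3*52*(12 - 67) + (-10032 + 8610) = 3*52*(-55) - 1422 = -8580 - 1422 = -10002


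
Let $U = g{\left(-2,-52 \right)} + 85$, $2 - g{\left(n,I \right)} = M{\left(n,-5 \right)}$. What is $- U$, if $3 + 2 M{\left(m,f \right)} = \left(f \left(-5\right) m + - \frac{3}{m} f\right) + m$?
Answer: $- \frac{473}{4} \approx -118.25$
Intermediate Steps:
$M{\left(m,f \right)} = - \frac{3}{2} + \frac{m}{2} - \frac{5 f m}{2} - \frac{3 f}{2 m}$ ($M{\left(m,f \right)} = - \frac{3}{2} + \frac{\left(f \left(-5\right) m + - \frac{3}{m} f\right) + m}{2} = - \frac{3}{2} + \frac{\left(- 5 f m - \frac{3 f}{m}\right) + m}{2} = - \frac{3}{2} + \frac{m - 5 f m - \frac{3 f}{m}}{2} = - \frac{3}{2} - \left(- \frac{m}{2} + \frac{3 f}{2 m} + \frac{5 f m}{2}\right) = - \frac{3}{2} + \frac{m}{2} - \frac{5 f m}{2} - \frac{3 f}{2 m}$)
$g{\left(n,I \right)} = 2 - \frac{15 - n \left(3 - 26 n\right)}{2 n}$ ($g{\left(n,I \right)} = 2 - \frac{\left(-3\right) \left(-5\right) - n \left(3 - n + 5 \left(-5\right) n\right)}{2 n} = 2 - \frac{15 - n \left(3 - n - 25 n\right)}{2 n} = 2 - \frac{15 - n \left(3 - 26 n\right)}{2 n}$)
$U = \frac{473}{4}$ ($U = \left(\frac{7}{2} - -26 - \frac{15}{2 \left(-2\right)}\right) + 85 = \left(\frac{7}{2} + 26 - - \frac{15}{4}\right) + 85 = \left(\frac{7}{2} + 26 + \frac{15}{4}\right) + 85 = \frac{133}{4} + 85 = \frac{473}{4} \approx 118.25$)
$- U = \left(-1\right) \frac{473}{4} = - \frac{473}{4}$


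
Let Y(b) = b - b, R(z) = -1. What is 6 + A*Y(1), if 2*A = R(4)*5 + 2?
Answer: 6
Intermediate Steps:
Y(b) = 0
A = -3/2 (A = (-1*5 + 2)/2 = (-5 + 2)/2 = (½)*(-3) = -3/2 ≈ -1.5000)
6 + A*Y(1) = 6 - 3/2*0 = 6 + 0 = 6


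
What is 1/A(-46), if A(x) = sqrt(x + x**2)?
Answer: sqrt(230)/690 ≈ 0.021979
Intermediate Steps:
1/A(-46) = 1/(sqrt(-46*(1 - 46))) = 1/(sqrt(-46*(-45))) = 1/(sqrt(2070)) = 1/(3*sqrt(230)) = sqrt(230)/690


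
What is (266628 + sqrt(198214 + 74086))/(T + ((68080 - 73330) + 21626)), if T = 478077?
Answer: 266628/494453 + 10*sqrt(2723)/494453 ≈ 0.54029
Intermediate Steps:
(266628 + sqrt(198214 + 74086))/(T + ((68080 - 73330) + 21626)) = (266628 + sqrt(198214 + 74086))/(478077 + ((68080 - 73330) + 21626)) = (266628 + sqrt(272300))/(478077 + (-5250 + 21626)) = (266628 + 10*sqrt(2723))/(478077 + 16376) = (266628 + 10*sqrt(2723))/494453 = (266628 + 10*sqrt(2723))*(1/494453) = 266628/494453 + 10*sqrt(2723)/494453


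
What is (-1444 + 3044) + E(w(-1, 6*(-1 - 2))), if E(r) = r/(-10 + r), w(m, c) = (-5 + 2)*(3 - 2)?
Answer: 20803/13 ≈ 1600.2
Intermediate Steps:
w(m, c) = -3 (w(m, c) = -3*1 = -3)
(-1444 + 3044) + E(w(-1, 6*(-1 - 2))) = (-1444 + 3044) - 3/(-10 - 3) = 1600 - 3/(-13) = 1600 - 3*(-1/13) = 1600 + 3/13 = 20803/13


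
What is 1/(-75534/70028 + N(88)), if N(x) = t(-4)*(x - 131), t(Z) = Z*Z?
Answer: -35014/24127399 ≈ -0.0014512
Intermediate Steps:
t(Z) = Z**2
N(x) = -2096 + 16*x (N(x) = (-4)**2*(x - 131) = 16*(-131 + x) = -2096 + 16*x)
1/(-75534/70028 + N(88)) = 1/(-75534/70028 + (-2096 + 16*88)) = 1/(-75534*1/70028 + (-2096 + 1408)) = 1/(-37767/35014 - 688) = 1/(-24127399/35014) = -35014/24127399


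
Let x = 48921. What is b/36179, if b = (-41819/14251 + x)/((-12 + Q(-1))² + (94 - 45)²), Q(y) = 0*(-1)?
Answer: 697131352/1312168734305 ≈ 0.00053128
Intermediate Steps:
Q(y) = 0
b = 697131352/36268795 (b = (-41819/14251 + 48921)/((-12 + 0)² + (94 - 45)²) = (-41819*1/14251 + 48921)/((-12)² + 49²) = (-41819/14251 + 48921)/(144 + 2401) = (697131352/14251)/2545 = (697131352/14251)*(1/2545) = 697131352/36268795 ≈ 19.221)
b/36179 = (697131352/36268795)/36179 = (697131352/36268795)*(1/36179) = 697131352/1312168734305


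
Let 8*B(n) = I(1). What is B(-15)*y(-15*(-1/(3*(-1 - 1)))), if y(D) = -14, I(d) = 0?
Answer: 0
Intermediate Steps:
B(n) = 0 (B(n) = (⅛)*0 = 0)
B(-15)*y(-15*(-1/(3*(-1 - 1)))) = 0*(-14) = 0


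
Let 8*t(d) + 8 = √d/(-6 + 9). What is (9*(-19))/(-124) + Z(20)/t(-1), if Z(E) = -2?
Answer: 241515/71548 + 48*I/577 ≈ 3.3756 + 0.083189*I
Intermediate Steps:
t(d) = -1 + √d/24 (t(d) = -1 + (√d/(-6 + 9))/8 = -1 + (√d/3)/8 = -1 + √d/24)
(9*(-19))/(-124) + Z(20)/t(-1) = (9*(-19))/(-124) - 2/(-1 + √(-1)/24) = -171*(-1/124) - 2*576*(-1 - I/24)/577 = 171/124 - 1152*(-1 - I/24)/577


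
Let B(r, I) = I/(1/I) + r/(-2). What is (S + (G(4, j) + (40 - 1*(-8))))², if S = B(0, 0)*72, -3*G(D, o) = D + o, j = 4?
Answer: 18496/9 ≈ 2055.1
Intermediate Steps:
B(r, I) = I² - r/2 (B(r, I) = I*I + r*(-½) = I² - r/2)
G(D, o) = -D/3 - o/3 (G(D, o) = -(D + o)/3 = -D/3 - o/3)
S = 0 (S = (0² - ½*0)*72 = (0 + 0)*72 = 0*72 = 0)
(S + (G(4, j) + (40 - 1*(-8))))² = (0 + ((-⅓*4 - ⅓*4) + (40 - 1*(-8))))² = (0 + ((-4/3 - 4/3) + (40 + 8)))² = (0 + (-8/3 + 48))² = (0 + 136/3)² = (136/3)² = 18496/9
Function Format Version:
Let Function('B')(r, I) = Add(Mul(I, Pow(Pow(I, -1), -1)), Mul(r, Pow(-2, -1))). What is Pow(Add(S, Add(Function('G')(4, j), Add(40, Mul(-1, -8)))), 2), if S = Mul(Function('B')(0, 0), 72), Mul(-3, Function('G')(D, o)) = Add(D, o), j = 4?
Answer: Rational(18496, 9) ≈ 2055.1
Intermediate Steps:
Function('B')(r, I) = Add(Pow(I, 2), Mul(Rational(-1, 2), r)) (Function('B')(r, I) = Add(Mul(I, I), Mul(r, Rational(-1, 2))) = Add(Pow(I, 2), Mul(Rational(-1, 2), r)))
Function('G')(D, o) = Add(Mul(Rational(-1, 3), D), Mul(Rational(-1, 3), o)) (Function('G')(D, o) = Mul(Rational(-1, 3), Add(D, o)) = Add(Mul(Rational(-1, 3), D), Mul(Rational(-1, 3), o)))
S = 0 (S = Mul(Add(Pow(0, 2), Mul(Rational(-1, 2), 0)), 72) = Mul(Add(0, 0), 72) = Mul(0, 72) = 0)
Pow(Add(S, Add(Function('G')(4, j), Add(40, Mul(-1, -8)))), 2) = Pow(Add(0, Add(Add(Mul(Rational(-1, 3), 4), Mul(Rational(-1, 3), 4)), Add(40, Mul(-1, -8)))), 2) = Pow(Add(0, Add(Add(Rational(-4, 3), Rational(-4, 3)), Add(40, 8))), 2) = Pow(Add(0, Add(Rational(-8, 3), 48)), 2) = Pow(Add(0, Rational(136, 3)), 2) = Pow(Rational(136, 3), 2) = Rational(18496, 9)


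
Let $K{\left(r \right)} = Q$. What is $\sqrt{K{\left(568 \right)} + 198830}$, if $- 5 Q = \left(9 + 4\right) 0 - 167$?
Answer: $\frac{\sqrt{4971585}}{5} \approx 445.94$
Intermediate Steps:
$Q = \frac{167}{5}$ ($Q = - \frac{\left(9 + 4\right) 0 - 167}{5} = - \frac{13 \cdot 0 - 167}{5} = - \frac{0 - 167}{5} = \left(- \frac{1}{5}\right) \left(-167\right) = \frac{167}{5} \approx 33.4$)
$K{\left(r \right)} = \frac{167}{5}$
$\sqrt{K{\left(568 \right)} + 198830} = \sqrt{\frac{167}{5} + 198830} = \sqrt{\frac{994317}{5}} = \frac{\sqrt{4971585}}{5}$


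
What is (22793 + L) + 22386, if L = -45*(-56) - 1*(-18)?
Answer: 47717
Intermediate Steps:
L = 2538 (L = 2520 + 18 = 2538)
(22793 + L) + 22386 = (22793 + 2538) + 22386 = 25331 + 22386 = 47717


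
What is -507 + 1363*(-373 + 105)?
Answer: -365791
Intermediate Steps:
-507 + 1363*(-373 + 105) = -507 + 1363*(-268) = -507 - 365284 = -365791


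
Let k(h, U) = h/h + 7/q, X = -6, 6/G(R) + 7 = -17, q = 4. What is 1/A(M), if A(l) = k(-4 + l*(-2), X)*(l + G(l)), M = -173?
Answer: -16/7623 ≈ -0.0020989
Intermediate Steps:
G(R) = -¼ (G(R) = 6/(-7 - 17) = 6/(-24) = 6*(-1/24) = -¼)
k(h, U) = 11/4 (k(h, U) = h/h + 7/4 = 1 + 7*(¼) = 1 + 7/4 = 11/4)
A(l) = -11/16 + 11*l/4 (A(l) = 11*(l - ¼)/4 = 11*(-¼ + l)/4 = -11/16 + 11*l/4)
1/A(M) = 1/(-11/16 + (11/4)*(-173)) = 1/(-11/16 - 1903/4) = 1/(-7623/16) = -16/7623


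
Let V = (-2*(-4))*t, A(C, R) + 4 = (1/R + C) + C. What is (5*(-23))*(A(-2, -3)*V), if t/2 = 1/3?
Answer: 46000/9 ≈ 5111.1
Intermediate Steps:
t = ⅔ (t = 2/3 = 2*(⅓) = ⅔ ≈ 0.66667)
A(C, R) = -4 + 1/R + 2*C (A(C, R) = -4 + ((1/R + C) + C) = -4 + ((C + 1/R) + C) = -4 + (1/R + 2*C) = -4 + 1/R + 2*C)
V = 16/3 (V = -2*(-4)*(⅔) = 8*(⅔) = 16/3 ≈ 5.3333)
(5*(-23))*(A(-2, -3)*V) = (5*(-23))*((-4 + 1/(-3) + 2*(-2))*(16/3)) = -115*(-4 - ⅓ - 4)*16/3 = -(-2875)*16/(3*3) = -115*(-400/9) = 46000/9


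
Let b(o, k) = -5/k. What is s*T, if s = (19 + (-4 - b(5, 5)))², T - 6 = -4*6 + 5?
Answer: -3328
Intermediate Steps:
T = -13 (T = 6 + (-4*6 + 5) = 6 + (-24 + 5) = 6 - 19 = -13)
s = 256 (s = (19 + (-4 - (-5)/5))² = (19 + (-4 - 1*(-1)))² = (19 + (-4 + 1))² = (19 - 3)² = 16² = 256)
s*T = 256*(-13) = -3328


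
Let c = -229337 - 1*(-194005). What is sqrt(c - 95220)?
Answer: 2*I*sqrt(32638) ≈ 361.32*I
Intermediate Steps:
c = -35332 (c = -229337 + 194005 = -35332)
sqrt(c - 95220) = sqrt(-35332 - 95220) = sqrt(-130552) = 2*I*sqrt(32638)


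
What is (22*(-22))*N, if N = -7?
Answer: 3388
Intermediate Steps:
(22*(-22))*N = (22*(-22))*(-7) = -484*(-7) = 3388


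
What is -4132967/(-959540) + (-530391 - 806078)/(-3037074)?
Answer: 6917261041409/1457096992980 ≈ 4.7473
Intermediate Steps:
-4132967/(-959540) + (-530391 - 806078)/(-3037074) = -4132967*(-1/959540) - 1336469*(-1/3037074) = 4132967/959540 + 1336469/3037074 = 6917261041409/1457096992980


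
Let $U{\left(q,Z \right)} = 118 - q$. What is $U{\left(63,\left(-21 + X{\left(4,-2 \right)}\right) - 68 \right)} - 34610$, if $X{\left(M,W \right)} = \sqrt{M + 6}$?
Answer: $-34555$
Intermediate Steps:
$X{\left(M,W \right)} = \sqrt{6 + M}$
$U{\left(63,\left(-21 + X{\left(4,-2 \right)}\right) - 68 \right)} - 34610 = \left(118 - 63\right) - 34610 = 55 - 34610 = -34555$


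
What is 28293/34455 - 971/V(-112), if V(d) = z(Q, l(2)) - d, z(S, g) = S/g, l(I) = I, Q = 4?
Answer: -10076801/1309290 ≈ -7.6964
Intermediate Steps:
V(d) = 2 - d (V(d) = 4/2 - d = 4*(½) - d = 2 - d)
28293/34455 - 971/V(-112) = 28293/34455 - 971/(2 - 1*(-112)) = 28293*(1/34455) - 971/(2 + 112) = 9431/11485 - 971/114 = -10076801/1309290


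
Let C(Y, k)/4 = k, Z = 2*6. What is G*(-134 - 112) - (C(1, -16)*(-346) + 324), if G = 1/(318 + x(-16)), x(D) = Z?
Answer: -1235781/55 ≈ -22469.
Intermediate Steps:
Z = 12
C(Y, k) = 4*k
x(D) = 12
G = 1/330 (G = 1/(318 + 12) = 1/330 ≈ 0.0030303)
G*(-134 - 112) - (C(1, -16)*(-346) + 324) = (-134 - 112)/330 - ((4*(-16))*(-346) + 324) = (1/330)*(-246) - (-64*(-346) + 324) = -41/55 - (22144 + 324) = -41/55 - 1*22468 = -41/55 - 22468 = -1235781/55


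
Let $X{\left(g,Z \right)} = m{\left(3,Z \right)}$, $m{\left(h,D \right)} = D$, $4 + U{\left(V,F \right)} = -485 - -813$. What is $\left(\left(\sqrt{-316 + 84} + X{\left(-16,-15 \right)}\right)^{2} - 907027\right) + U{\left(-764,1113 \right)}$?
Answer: $-906710 - 60 i \sqrt{58} \approx -9.0671 \cdot 10^{5} - 456.95 i$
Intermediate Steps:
$U{\left(V,F \right)} = 324$ ($U{\left(V,F \right)} = -4 - -328 = -4 + \left(-485 + 813\right) = -4 + 328 = 324$)
$X{\left(g,Z \right)} = Z$
$\left(\left(\sqrt{-316 + 84} + X{\left(-16,-15 \right)}\right)^{2} - 907027\right) + U{\left(-764,1113 \right)} = \left(\left(\sqrt{-316 + 84} - 15\right)^{2} - 907027\right) + 324 = \left(\left(\sqrt{-232} - 15\right)^{2} - 907027\right) + 324 = \left(\left(2 i \sqrt{58} - 15\right)^{2} - 907027\right) + 324 = \left(\left(-15 + 2 i \sqrt{58}\right)^{2} - 907027\right) + 324 = \left(-907027 + \left(-15 + 2 i \sqrt{58}\right)^{2}\right) + 324 = -906703 + \left(-15 + 2 i \sqrt{58}\right)^{2}$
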